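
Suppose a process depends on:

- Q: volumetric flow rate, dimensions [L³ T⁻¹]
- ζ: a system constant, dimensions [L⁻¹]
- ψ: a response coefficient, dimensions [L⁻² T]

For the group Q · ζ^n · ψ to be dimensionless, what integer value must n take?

1

Balance the L exponent: (-1)·n from ζ, plus (3) + (-2) = 1 from the rest, must sum to zero.
−n + 1 = 0, so n = 1.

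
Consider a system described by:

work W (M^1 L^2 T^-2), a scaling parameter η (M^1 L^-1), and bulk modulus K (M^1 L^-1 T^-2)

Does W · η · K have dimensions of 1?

Sum the exponent of each base dimension across the product:
  M: [W]_M + [η]_M + [K]_M = (1) + (1) + (1) = 3
  L: [W]_L + [η]_L + [K]_L = (2) + (-1) + (-1) = 0
  T: [W]_T + [η]_T + [K]_T = (-2) + (0) + (-2) = -4
Net dimensions [M³ T⁻⁴] ≠ [1] — not dimensionless.

no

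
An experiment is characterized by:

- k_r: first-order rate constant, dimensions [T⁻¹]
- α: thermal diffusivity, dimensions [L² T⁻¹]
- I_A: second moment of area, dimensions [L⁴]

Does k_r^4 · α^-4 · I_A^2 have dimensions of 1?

yes

Sum the exponent of each base dimension across the product:
  L: 4·[k_r]_L − 4·[α]_L + 2·[I_A]_L = 4·(0) − 4·(2) + 2·(4) = 0
  T: 4·[k_r]_T − 4·[α]_T + 2·[I_A]_T = 4·(-1) − 4·(-1) + 2·(0) = 0
All base exponents vanish — dimensionless.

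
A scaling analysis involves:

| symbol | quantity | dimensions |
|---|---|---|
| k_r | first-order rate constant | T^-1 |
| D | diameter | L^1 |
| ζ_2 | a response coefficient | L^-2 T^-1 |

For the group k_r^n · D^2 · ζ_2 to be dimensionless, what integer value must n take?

-1

Balance the T exponent: (-1)·n from k_r, plus 2·(0) + (-1) = -1 from the rest, must sum to zero.
−n − 1 = 0, so n = -1.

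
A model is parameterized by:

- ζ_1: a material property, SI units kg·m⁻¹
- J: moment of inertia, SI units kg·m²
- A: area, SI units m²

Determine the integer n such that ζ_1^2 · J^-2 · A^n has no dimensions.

3

Balance the L exponent: (2)·n from A, plus 2·(-1) − 2·(2) = -6 from the rest, must sum to zero.
2n − 6 = 0, so n = 3.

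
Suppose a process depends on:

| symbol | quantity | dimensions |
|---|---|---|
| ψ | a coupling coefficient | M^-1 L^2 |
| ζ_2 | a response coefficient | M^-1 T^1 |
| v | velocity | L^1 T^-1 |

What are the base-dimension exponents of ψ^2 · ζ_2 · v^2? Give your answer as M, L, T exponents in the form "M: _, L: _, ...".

M: -3, L: 6, T: -1

Collect each base-dimension exponent across the product:
  M: 2·(-1) + (-1) + 2·(0) = -3
  L: 2·(2) + (0) + 2·(1) = 6
  T: 2·(0) + (1) + 2·(-1) = -1
So the dimensions are [M⁻³ L⁶ T⁻¹].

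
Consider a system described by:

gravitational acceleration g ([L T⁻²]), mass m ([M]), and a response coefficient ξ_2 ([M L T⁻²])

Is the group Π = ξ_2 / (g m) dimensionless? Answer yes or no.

yes

Sum the exponent of each base dimension across the product:
  M: −[g]_M − [m]_M + [ξ_2]_M = −(0) − (1) + (1) = 0
  L: −[g]_L − [m]_L + [ξ_2]_L = −(1) − (0) + (1) = 0
  T: −[g]_T − [m]_T + [ξ_2]_T = −(-2) − (0) + (-2) = 0
All base exponents vanish — dimensionless.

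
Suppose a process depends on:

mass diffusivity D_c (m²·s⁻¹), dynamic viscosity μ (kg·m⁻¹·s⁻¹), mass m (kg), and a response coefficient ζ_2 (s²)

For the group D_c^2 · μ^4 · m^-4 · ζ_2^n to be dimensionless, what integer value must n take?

Balance the T exponent: (2)·n from ζ_2, plus 2·(-1) + 4·(-1) − 4·(0) = -6 from the rest, must sum to zero.
2n − 6 = 0, so n = 3.

3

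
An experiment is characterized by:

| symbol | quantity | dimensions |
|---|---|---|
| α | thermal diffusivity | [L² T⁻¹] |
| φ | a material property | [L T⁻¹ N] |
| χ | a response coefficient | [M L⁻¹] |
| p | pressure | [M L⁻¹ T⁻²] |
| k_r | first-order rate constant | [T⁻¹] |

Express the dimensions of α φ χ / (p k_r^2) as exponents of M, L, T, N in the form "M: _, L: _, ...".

M: 0, L: 3, T: 2, N: 1

Collect each base-dimension exponent across the product:
  M: (0) + (0) + (1) − (1) − 2·(0) = 0
  L: (2) + (1) + (-1) − (-1) − 2·(0) = 3
  T: (-1) + (-1) + (0) − (-2) − 2·(-1) = 2
  N: (0) + (1) + (0) − (0) − 2·(0) = 1
So the dimensions are [L³ T² N].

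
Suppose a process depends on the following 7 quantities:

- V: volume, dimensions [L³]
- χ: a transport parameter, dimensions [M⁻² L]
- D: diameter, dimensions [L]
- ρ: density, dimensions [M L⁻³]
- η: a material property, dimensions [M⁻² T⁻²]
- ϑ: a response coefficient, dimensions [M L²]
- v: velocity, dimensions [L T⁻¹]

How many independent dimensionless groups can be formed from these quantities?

4

There are 7 variables and 3 base dimensions (M, L, T).
The dimension matrix has rank 3.
Independent dimensionless groups: 7 − 3 = 4.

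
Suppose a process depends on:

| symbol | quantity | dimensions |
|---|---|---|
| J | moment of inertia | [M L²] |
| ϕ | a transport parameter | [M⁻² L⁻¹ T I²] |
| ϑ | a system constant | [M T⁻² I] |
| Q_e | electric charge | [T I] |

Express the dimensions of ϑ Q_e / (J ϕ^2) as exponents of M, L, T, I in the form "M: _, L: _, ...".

Collect each base-dimension exponent across the product:
  M: −(1) − 2·(-2) + (1) + (0) = 4
  L: −(2) − 2·(-1) + (0) + (0) = 0
  T: −(0) − 2·(1) + (-2) + (1) = -3
  I: −(0) − 2·(2) + (1) + (1) = -2
So the dimensions are [M⁴ T⁻³ I⁻²].

M: 4, L: 0, T: -3, I: -2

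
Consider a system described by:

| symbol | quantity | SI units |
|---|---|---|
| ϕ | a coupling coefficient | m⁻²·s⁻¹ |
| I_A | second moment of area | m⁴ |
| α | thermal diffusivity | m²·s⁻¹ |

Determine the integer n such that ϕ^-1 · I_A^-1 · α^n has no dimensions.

Balance the L exponent: (2)·n from α, plus −(-2) − (4) = -2 from the rest, must sum to zero.
2n − 2 = 0, so n = 1.

1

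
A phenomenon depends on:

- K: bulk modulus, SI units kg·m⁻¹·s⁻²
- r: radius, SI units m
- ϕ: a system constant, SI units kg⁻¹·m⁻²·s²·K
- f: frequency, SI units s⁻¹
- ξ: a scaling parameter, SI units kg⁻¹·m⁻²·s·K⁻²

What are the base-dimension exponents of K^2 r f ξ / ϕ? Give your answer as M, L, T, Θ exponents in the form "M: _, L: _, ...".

Collect each base-dimension exponent across the product:
  M: 2·(1) + (0) − (-1) + (0) + (-1) = 2
  L: 2·(-1) + (1) − (-2) + (0) + (-2) = -1
  T: 2·(-2) + (0) − (2) + (-1) + (1) = -6
  Θ: 2·(0) + (0) − (1) + (0) + (-2) = -3
So the dimensions are [M² L⁻¹ T⁻⁶ Θ⁻³].

M: 2, L: -1, T: -6, Θ: -3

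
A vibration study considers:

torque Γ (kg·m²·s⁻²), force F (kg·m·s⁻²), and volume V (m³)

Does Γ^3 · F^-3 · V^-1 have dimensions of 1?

Sum the exponent of each base dimension across the product:
  M: 3·[Γ]_M − 3·[F]_M − [V]_M = 3·(1) − 3·(1) − (0) = 0
  L: 3·[Γ]_L − 3·[F]_L − [V]_L = 3·(2) − 3·(1) − (3) = 0
  T: 3·[Γ]_T − 3·[F]_T − [V]_T = 3·(-2) − 3·(-2) − (0) = 0
All base exponents vanish — dimensionless.

yes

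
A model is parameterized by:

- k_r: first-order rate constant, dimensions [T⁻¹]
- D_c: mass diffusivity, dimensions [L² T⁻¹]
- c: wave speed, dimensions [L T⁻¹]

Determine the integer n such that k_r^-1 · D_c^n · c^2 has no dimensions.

Balance the L exponent: (2)·n from D_c, plus −(0) + 2·(1) = 2 from the rest, must sum to zero.
2n + 2 = 0, so n = -1.

-1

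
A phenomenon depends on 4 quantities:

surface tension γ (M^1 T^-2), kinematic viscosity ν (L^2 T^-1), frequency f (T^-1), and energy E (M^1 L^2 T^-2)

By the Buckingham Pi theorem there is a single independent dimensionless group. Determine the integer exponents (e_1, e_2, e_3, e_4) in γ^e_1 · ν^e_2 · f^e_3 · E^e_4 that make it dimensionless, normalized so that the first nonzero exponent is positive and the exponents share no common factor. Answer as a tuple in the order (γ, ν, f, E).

(1, 1, -1, -1)

M: e_1·(1) + e_2·(0) + e_3·(0) + e_4·(1) = 0
L: e_1·(0) + e_2·(2) + e_3·(0) + e_4·(2) = 0
T: e_1·(-2) + e_2·(-1) + e_3·(-1) + e_4·(-2) = 0
Solving this homogeneous linear system for the smallest-integer solution (first nonzero entry positive) gives (1, 1, -1, -1).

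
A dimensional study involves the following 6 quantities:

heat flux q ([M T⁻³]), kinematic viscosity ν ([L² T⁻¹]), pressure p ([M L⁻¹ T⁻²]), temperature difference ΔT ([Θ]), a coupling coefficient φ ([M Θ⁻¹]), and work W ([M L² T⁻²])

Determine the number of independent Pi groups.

2

There are 6 variables and 4 base dimensions (M, L, T, Θ).
The dimension matrix has rank 4.
Independent dimensionless groups: 6 − 4 = 2.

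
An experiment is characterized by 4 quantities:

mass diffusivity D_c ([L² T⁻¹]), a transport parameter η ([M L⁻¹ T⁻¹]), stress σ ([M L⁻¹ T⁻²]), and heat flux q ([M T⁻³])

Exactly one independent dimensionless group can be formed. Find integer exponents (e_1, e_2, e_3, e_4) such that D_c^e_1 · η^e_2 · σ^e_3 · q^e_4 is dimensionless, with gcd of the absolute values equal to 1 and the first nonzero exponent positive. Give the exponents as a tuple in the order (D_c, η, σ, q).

(1, -1, 3, -2)

M: e_1·(0) + e_2·(1) + e_3·(1) + e_4·(1) = 0
L: e_1·(2) + e_2·(-1) + e_3·(-1) + e_4·(0) = 0
T: e_1·(-1) + e_2·(-1) + e_3·(-2) + e_4·(-3) = 0
Solving this homogeneous linear system for the smallest-integer solution (first nonzero entry positive) gives (1, -1, 3, -2).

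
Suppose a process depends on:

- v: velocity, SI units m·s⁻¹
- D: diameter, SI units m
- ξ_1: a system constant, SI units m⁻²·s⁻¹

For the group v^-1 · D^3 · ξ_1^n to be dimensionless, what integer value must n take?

Balance the L exponent: (-2)·n from ξ_1, plus −(1) + 3·(1) = 2 from the rest, must sum to zero.
-2n + 2 = 0, so n = 1.

1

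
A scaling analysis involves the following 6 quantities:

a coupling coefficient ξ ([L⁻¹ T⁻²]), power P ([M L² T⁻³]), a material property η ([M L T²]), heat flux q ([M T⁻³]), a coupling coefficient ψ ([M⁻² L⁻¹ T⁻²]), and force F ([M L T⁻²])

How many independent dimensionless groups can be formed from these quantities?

There are 6 variables and 3 base dimensions (M, L, T).
The dimension matrix has rank 3.
Independent dimensionless groups: 6 − 3 = 3.

3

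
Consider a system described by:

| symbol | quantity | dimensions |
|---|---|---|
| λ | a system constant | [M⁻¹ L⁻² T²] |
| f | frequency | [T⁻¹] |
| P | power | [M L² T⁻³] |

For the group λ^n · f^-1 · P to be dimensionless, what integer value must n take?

1

Balance the M exponent: (-1)·n from λ, plus −(0) + (1) = 1 from the rest, must sum to zero.
−n + 1 = 0, so n = 1.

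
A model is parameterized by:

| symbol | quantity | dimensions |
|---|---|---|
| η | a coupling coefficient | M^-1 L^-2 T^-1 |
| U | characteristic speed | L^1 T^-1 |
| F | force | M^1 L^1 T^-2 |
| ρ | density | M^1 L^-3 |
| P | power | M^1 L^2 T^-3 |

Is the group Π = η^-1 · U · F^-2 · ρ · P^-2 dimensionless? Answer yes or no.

Sum the exponent of each base dimension across the product:
  M: −[η]_M + [U]_M − 2·[F]_M + [ρ]_M − 2·[P]_M = −(-1) + (0) − 2·(1) + (1) − 2·(1) = -2
  L: −[η]_L + [U]_L − 2·[F]_L + [ρ]_L − 2·[P]_L = −(-2) + (1) − 2·(1) + (-3) − 2·(2) = -6
  T: −[η]_T + [U]_T − 2·[F]_T + [ρ]_T − 2·[P]_T = −(-1) + (-1) − 2·(-2) + (0) − 2·(-3) = 10
Net dimensions [M⁻² L⁻⁶ T¹⁰] ≠ [1] — not dimensionless.

no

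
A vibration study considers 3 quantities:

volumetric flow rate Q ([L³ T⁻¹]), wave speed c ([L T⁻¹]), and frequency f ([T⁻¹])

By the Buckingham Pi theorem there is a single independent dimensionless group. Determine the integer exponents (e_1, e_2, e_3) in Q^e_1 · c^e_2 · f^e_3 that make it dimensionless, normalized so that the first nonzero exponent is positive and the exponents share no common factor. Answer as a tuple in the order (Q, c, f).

L: e_1·(3) + e_2·(1) + e_3·(0) = 0
T: e_1·(-1) + e_2·(-1) + e_3·(-1) = 0
Solving this homogeneous linear system for the smallest-integer solution (first nonzero entry positive) gives (1, -3, 2).

(1, -3, 2)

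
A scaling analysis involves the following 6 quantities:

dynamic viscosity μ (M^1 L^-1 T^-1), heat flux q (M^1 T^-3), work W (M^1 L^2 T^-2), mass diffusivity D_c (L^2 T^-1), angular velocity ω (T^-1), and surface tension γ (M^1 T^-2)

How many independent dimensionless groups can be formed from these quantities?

There are 6 variables and 3 base dimensions (M, L, T).
The dimension matrix has rank 3.
Independent dimensionless groups: 6 − 3 = 3.

3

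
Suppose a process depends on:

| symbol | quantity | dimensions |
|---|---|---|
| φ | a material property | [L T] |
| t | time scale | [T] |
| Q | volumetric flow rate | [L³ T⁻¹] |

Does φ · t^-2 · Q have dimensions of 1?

no

Sum the exponent of each base dimension across the product:
  L: [φ]_L − 2·[t]_L + [Q]_L = (1) − 2·(0) + (3) = 4
  T: [φ]_T − 2·[t]_T + [Q]_T = (1) − 2·(1) + (-1) = -2
Net dimensions [L⁴ T⁻²] ≠ [1] — not dimensionless.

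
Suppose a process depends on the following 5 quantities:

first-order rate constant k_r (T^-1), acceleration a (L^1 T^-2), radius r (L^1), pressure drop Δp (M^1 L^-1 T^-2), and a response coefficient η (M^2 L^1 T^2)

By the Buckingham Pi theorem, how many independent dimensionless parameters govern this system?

2

There are 5 variables and 3 base dimensions (M, L, T).
The dimension matrix has rank 3.
Independent dimensionless groups: 5 − 3 = 2.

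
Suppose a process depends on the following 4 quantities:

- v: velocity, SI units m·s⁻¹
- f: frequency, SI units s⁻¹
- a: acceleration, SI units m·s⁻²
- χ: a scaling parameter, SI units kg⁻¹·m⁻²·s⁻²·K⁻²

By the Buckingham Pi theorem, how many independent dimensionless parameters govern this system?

1

There are 4 variables and 4 base dimensions (M, L, T, Θ).
The dimension matrix has rank 3 (less than 4: the dimension vectors are linearly dependent).
Independent dimensionless groups: 4 − 3 = 1.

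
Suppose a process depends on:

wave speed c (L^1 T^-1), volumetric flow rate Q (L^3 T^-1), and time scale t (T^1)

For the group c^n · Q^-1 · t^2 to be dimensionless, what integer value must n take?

3

Balance the L exponent: (1)·n from c, plus −(3) + 2·(0) = -3 from the rest, must sum to zero.
n − 3 = 0, so n = 3.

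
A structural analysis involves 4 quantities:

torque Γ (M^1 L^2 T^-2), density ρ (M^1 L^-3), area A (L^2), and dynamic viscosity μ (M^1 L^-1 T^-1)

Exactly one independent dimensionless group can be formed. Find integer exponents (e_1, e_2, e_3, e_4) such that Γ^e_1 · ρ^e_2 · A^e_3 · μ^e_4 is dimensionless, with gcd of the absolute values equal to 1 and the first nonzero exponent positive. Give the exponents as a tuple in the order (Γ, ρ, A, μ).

M: e_1·(1) + e_2·(1) + e_3·(0) + e_4·(1) = 0
L: e_1·(2) + e_2·(-3) + e_3·(2) + e_4·(-1) = 0
T: e_1·(-2) + e_2·(0) + e_3·(0) + e_4·(-1) = 0
Solving this homogeneous linear system for the smallest-integer solution (first nonzero entry positive) gives (2, 2, -1, -4).

(2, 2, -1, -4)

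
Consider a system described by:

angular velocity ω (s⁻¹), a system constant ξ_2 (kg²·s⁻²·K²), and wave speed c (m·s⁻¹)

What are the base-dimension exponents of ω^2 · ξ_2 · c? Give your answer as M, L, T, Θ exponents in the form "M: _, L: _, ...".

Collect each base-dimension exponent across the product:
  M: 2·(0) + (2) + (0) = 2
  L: 2·(0) + (0) + (1) = 1
  T: 2·(-1) + (-2) + (-1) = -5
  Θ: 2·(0) + (2) + (0) = 2
So the dimensions are [M² L T⁻⁵ Θ²].

M: 2, L: 1, T: -5, Θ: 2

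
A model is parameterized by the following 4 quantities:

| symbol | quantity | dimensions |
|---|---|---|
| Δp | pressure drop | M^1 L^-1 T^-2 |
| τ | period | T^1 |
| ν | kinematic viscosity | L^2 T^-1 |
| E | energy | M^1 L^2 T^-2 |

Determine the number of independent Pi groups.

There are 4 variables and 3 base dimensions (M, L, T).
The dimension matrix has rank 3.
Independent dimensionless groups: 4 − 3 = 1.

1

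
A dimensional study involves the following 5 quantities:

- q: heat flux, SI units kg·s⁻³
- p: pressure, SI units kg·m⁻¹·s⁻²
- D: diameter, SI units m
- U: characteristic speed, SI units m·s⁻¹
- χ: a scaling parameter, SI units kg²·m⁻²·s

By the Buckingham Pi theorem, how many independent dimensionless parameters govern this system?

There are 5 variables and 3 base dimensions (M, L, T).
The dimension matrix has rank 3.
Independent dimensionless groups: 5 − 3 = 2.

2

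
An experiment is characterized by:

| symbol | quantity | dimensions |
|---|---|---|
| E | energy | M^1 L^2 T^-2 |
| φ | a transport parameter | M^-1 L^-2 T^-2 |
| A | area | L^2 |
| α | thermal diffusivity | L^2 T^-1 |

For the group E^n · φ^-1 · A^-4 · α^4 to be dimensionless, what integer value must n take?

-1

Balance the M exponent: (1)·n from E, plus −(-1) − 4·(0) + 4·(0) = 1 from the rest, must sum to zero.
n + 1 = 0, so n = -1.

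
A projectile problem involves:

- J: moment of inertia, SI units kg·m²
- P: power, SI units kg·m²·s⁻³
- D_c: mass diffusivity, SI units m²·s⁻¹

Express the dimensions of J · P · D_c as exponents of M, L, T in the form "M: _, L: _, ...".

Collect each base-dimension exponent across the product:
  M: (1) + (1) + (0) = 2
  L: (2) + (2) + (2) = 6
  T: (0) + (-3) + (-1) = -4
So the dimensions are [M² L⁶ T⁻⁴].

M: 2, L: 6, T: -4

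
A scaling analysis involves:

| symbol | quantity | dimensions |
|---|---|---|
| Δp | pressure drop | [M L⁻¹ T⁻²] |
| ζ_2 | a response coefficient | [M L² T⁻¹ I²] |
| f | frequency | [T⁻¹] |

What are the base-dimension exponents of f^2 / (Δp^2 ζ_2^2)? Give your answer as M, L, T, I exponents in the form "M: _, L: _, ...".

M: -4, L: -2, T: 4, I: -4

Collect each base-dimension exponent across the product:
  M: −2·(1) − 2·(1) + 2·(0) = -4
  L: −2·(-1) − 2·(2) + 2·(0) = -2
  T: −2·(-2) − 2·(-1) + 2·(-1) = 4
  I: −2·(0) − 2·(2) + 2·(0) = -4
So the dimensions are [M⁻⁴ L⁻² T⁴ I⁻⁴].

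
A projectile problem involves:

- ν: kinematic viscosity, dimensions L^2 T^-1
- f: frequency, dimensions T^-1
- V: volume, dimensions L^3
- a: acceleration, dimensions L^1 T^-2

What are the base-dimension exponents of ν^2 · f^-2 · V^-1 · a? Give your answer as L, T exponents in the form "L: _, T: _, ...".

L: 2, T: -2

Collect each base-dimension exponent across the product:
  L: 2·(2) − 2·(0) − (3) + (1) = 2
  T: 2·(-1) − 2·(-1) − (0) + (-2) = -2
So the dimensions are [L² T⁻²].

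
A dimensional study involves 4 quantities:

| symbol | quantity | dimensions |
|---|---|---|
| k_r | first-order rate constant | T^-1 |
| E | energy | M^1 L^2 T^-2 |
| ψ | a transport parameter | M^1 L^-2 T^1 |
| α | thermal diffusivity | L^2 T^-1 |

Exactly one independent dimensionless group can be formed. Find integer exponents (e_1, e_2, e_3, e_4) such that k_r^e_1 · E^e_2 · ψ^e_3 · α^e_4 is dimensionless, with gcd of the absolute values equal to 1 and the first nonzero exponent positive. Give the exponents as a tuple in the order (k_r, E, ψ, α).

M: e_1·(0) + e_2·(1) + e_3·(1) + e_4·(0) = 0
L: e_1·(0) + e_2·(2) + e_3·(-2) + e_4·(2) = 0
T: e_1·(-1) + e_2·(-2) + e_3·(1) + e_4·(-1) = 0
Solving this homogeneous linear system for the smallest-integer solution (first nonzero entry positive) gives (1, -1, 1, 2).

(1, -1, 1, 2)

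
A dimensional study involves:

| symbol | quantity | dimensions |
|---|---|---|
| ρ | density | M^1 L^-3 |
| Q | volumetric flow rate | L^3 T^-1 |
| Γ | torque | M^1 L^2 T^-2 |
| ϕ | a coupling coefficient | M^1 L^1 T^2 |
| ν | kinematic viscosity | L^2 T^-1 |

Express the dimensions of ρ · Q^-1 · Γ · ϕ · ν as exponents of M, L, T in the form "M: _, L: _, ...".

M: 3, L: -1, T: 0

Collect each base-dimension exponent across the product:
  M: (1) − (0) + (1) + (1) + (0) = 3
  L: (-3) − (3) + (2) + (1) + (2) = -1
  T: (0) − (-1) + (-2) + (2) + (-1) = 0
So the dimensions are [M³ L⁻¹].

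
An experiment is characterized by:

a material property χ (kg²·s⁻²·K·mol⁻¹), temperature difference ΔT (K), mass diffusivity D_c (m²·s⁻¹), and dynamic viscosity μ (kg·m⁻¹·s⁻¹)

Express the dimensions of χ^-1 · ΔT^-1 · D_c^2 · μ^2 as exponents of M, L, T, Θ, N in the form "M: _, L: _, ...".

M: 0, L: 2, T: -2, Θ: -2, N: 1

Collect each base-dimension exponent across the product:
  M: −(2) − (0) + 2·(0) + 2·(1) = 0
  L: −(0) − (0) + 2·(2) + 2·(-1) = 2
  T: −(-2) − (0) + 2·(-1) + 2·(-1) = -2
  Θ: −(1) − (1) + 2·(0) + 2·(0) = -2
  N: −(-1) − (0) + 2·(0) + 2·(0) = 1
So the dimensions are [L² T⁻² Θ⁻² N].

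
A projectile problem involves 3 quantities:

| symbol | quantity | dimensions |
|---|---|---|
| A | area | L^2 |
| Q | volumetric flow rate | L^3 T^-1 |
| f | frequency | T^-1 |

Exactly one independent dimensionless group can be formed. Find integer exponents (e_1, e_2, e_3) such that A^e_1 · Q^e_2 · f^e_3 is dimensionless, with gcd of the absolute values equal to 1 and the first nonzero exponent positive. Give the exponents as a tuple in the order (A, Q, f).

(3, -2, 2)

L: e_1·(2) + e_2·(3) + e_3·(0) = 0
T: e_1·(0) + e_2·(-1) + e_3·(-1) = 0
Solving this homogeneous linear system for the smallest-integer solution (first nonzero entry positive) gives (3, -2, 2).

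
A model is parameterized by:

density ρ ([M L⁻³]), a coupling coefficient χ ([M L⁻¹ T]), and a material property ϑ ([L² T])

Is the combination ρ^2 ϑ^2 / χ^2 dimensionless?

yes

Sum the exponent of each base dimension across the product:
  M: 2·[ρ]_M − 2·[χ]_M + 2·[ϑ]_M = 2·(1) − 2·(1) + 2·(0) = 0
  L: 2·[ρ]_L − 2·[χ]_L + 2·[ϑ]_L = 2·(-3) − 2·(-1) + 2·(2) = 0
  T: 2·[ρ]_T − 2·[χ]_T + 2·[ϑ]_T = 2·(0) − 2·(1) + 2·(1) = 0
All base exponents vanish — dimensionless.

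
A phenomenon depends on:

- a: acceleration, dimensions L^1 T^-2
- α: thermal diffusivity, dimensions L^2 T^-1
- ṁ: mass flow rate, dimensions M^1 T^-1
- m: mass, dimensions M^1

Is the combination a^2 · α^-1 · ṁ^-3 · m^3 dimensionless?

Sum the exponent of each base dimension across the product:
  M: 2·[a]_M − [α]_M − 3·[ṁ]_M + 3·[m]_M = 2·(0) − (0) − 3·(1) + 3·(1) = 0
  L: 2·[a]_L − [α]_L − 3·[ṁ]_L + 3·[m]_L = 2·(1) − (2) − 3·(0) + 3·(0) = 0
  T: 2·[a]_T − [α]_T − 3·[ṁ]_T + 3·[m]_T = 2·(-2) − (-1) − 3·(-1) + 3·(0) = 0
All base exponents vanish — dimensionless.

yes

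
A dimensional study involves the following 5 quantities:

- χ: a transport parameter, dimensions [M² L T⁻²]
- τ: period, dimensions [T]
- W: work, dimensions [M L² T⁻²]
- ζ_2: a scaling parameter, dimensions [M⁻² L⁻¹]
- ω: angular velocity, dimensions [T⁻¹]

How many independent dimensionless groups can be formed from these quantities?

2

There are 5 variables and 3 base dimensions (M, L, T).
The dimension matrix has rank 3.
Independent dimensionless groups: 5 − 3 = 2.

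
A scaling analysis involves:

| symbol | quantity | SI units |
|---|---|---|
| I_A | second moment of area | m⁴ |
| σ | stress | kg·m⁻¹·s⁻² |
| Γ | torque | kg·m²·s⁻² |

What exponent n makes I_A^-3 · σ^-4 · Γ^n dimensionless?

Balance the M exponent: (1)·n from Γ, plus −3·(0) − 4·(1) = -4 from the rest, must sum to zero.
n − 4 = 0, so n = 4.

4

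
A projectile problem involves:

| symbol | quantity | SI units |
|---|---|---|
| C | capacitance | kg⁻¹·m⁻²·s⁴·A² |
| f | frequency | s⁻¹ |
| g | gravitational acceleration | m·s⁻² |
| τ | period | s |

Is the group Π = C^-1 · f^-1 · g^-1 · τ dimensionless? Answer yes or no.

no

Sum the exponent of each base dimension across the product:
  M: −[C]_M − [f]_M − [g]_M + [τ]_M = −(-1) − (0) − (0) + (0) = 1
  L: −[C]_L − [f]_L − [g]_L + [τ]_L = −(-2) − (0) − (1) + (0) = 1
  T: −[C]_T − [f]_T − [g]_T + [τ]_T = −(4) − (-1) − (-2) + (1) = 0
  I: −[C]_I − [f]_I − [g]_I + [τ]_I = −(2) − (0) − (0) + (0) = -2
Net dimensions [M L I⁻²] ≠ [1] — not dimensionless.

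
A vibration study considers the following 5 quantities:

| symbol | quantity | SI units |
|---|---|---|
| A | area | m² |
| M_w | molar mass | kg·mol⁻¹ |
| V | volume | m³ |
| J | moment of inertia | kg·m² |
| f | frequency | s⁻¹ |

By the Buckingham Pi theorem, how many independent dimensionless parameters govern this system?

There are 5 variables and 4 base dimensions (M, L, T, N).
The dimension matrix has rank 4.
Independent dimensionless groups: 5 − 4 = 1.

1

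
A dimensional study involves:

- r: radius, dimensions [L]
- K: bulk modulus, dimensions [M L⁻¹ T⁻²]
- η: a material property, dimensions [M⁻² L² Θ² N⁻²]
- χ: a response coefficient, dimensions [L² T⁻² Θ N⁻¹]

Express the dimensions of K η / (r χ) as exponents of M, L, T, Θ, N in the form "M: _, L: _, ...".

Collect each base-dimension exponent across the product:
  M: −(0) + (1) + (-2) − (0) = -1
  L: −(1) + (-1) + (2) − (2) = -2
  T: −(0) + (-2) + (0) − (-2) = 0
  Θ: −(0) + (0) + (2) − (1) = 1
  N: −(0) + (0) + (-2) − (-1) = -1
So the dimensions are [M⁻¹ L⁻² Θ N⁻¹].

M: -1, L: -2, T: 0, Θ: 1, N: -1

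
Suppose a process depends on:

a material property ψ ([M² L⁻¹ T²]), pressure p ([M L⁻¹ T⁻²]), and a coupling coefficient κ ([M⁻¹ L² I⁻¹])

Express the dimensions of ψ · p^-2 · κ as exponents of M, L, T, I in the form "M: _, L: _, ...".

M: -1, L: 3, T: 6, I: -1

Collect each base-dimension exponent across the product:
  M: (2) − 2·(1) + (-1) = -1
  L: (-1) − 2·(-1) + (2) = 3
  T: (2) − 2·(-2) + (0) = 6
  I: (0) − 2·(0) + (-1) = -1
So the dimensions are [M⁻¹ L³ T⁶ I⁻¹].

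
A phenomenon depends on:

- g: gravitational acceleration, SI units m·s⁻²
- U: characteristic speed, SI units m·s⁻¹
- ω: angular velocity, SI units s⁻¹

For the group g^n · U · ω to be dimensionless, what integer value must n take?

Balance the L exponent: (1)·n from g, plus (1) + (0) = 1 from the rest, must sum to zero.
n + 1 = 0, so n = -1.

-1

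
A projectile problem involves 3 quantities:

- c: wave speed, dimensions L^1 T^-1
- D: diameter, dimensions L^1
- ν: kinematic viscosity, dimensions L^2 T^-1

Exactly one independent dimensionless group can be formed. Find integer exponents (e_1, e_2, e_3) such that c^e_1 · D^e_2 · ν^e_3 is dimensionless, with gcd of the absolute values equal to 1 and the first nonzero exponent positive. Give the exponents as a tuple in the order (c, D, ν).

(1, 1, -1)

L: e_1·(1) + e_2·(1) + e_3·(2) = 0
T: e_1·(-1) + e_2·(0) + e_3·(-1) = 0
Solving this homogeneous linear system for the smallest-integer solution (first nonzero entry positive) gives (1, 1, -1).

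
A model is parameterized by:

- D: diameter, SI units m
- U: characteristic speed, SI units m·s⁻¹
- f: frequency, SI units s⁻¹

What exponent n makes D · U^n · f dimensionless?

-1

Balance the L exponent: (1)·n from U, plus (1) + (0) = 1 from the rest, must sum to zero.
n + 1 = 0, so n = -1.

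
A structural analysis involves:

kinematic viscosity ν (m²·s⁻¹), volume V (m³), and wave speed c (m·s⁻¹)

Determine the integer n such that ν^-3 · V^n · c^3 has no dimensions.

1

Balance the L exponent: (3)·n from V, plus −3·(2) + 3·(1) = -3 from the rest, must sum to zero.
3n − 3 = 0, so n = 1.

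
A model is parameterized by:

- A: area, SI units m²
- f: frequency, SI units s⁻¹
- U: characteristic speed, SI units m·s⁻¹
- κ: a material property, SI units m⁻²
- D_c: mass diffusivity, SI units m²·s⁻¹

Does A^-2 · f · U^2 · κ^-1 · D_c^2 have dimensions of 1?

no

Sum the exponent of each base dimension across the product:
  L: −2·[A]_L + [f]_L + 2·[U]_L − [κ]_L + 2·[D_c]_L = −2·(2) + (0) + 2·(1) − (-2) + 2·(2) = 4
  T: −2·[A]_T + [f]_T + 2·[U]_T − [κ]_T + 2·[D_c]_T = −2·(0) + (-1) + 2·(-1) − (0) + 2·(-1) = -5
Net dimensions [L⁴ T⁻⁵] ≠ [1] — not dimensionless.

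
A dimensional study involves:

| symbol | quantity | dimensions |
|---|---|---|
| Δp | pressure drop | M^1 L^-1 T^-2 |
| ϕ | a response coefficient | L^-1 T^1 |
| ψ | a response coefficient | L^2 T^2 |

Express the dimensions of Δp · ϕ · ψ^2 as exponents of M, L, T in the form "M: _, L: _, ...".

Collect each base-dimension exponent across the product:
  M: (1) + (0) + 2·(0) = 1
  L: (-1) + (-1) + 2·(2) = 2
  T: (-2) + (1) + 2·(2) = 3
So the dimensions are [M L² T³].

M: 1, L: 2, T: 3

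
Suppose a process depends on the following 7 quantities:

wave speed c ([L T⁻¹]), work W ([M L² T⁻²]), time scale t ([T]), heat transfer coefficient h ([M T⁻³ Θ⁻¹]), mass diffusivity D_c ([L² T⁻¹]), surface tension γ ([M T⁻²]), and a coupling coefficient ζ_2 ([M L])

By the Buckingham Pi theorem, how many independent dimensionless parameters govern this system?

3

There are 7 variables and 4 base dimensions (M, L, T, Θ).
The dimension matrix has rank 4.
Independent dimensionless groups: 7 − 4 = 3.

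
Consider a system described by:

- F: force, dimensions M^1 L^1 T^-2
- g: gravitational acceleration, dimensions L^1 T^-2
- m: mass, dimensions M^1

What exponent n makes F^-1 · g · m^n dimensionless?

1

Balance the M exponent: (1)·n from m, plus −(1) + (0) = -1 from the rest, must sum to zero.
n − 1 = 0, so n = 1.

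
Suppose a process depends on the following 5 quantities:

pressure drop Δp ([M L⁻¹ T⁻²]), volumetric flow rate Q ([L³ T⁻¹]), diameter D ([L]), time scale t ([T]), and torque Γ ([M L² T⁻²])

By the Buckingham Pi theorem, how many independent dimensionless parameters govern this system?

There are 5 variables and 3 base dimensions (M, L, T).
The dimension matrix has rank 3.
Independent dimensionless groups: 5 − 3 = 2.

2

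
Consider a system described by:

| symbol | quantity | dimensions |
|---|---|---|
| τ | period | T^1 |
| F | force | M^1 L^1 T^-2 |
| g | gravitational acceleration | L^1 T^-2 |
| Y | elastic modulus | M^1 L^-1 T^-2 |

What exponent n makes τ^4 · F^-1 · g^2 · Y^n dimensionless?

Balance the M exponent: (1)·n from Y, plus 4·(0) − (1) + 2·(0) = -1 from the rest, must sum to zero.
n − 1 = 0, so n = 1.

1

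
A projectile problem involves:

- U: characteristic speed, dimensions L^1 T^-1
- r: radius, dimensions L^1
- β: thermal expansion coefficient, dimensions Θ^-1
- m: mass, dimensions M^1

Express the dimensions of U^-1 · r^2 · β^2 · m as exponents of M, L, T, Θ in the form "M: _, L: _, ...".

M: 1, L: 1, T: 1, Θ: -2

Collect each base-dimension exponent across the product:
  M: −(0) + 2·(0) + 2·(0) + (1) = 1
  L: −(1) + 2·(1) + 2·(0) + (0) = 1
  T: −(-1) + 2·(0) + 2·(0) + (0) = 1
  Θ: −(0) + 2·(0) + 2·(-1) + (0) = -2
So the dimensions are [M L T Θ⁻²].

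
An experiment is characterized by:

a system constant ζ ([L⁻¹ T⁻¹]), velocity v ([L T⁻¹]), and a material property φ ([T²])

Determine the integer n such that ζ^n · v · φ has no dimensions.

Balance the L exponent: (-1)·n from ζ, plus (1) + (0) = 1 from the rest, must sum to zero.
−n + 1 = 0, so n = 1.

1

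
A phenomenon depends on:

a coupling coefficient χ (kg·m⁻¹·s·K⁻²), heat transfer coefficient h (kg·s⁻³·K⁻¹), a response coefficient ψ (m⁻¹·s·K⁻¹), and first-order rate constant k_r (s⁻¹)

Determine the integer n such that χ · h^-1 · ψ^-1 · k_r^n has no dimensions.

Balance the T exponent: (-1)·n from k_r, plus (1) − (-3) − (1) = 3 from the rest, must sum to zero.
−n + 3 = 0, so n = 3.

3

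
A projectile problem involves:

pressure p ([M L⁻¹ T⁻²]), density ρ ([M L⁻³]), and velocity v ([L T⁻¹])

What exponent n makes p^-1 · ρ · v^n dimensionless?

Balance the L exponent: (1)·n from v, plus −(-1) + (-3) = -2 from the rest, must sum to zero.
n − 2 = 0, so n = 2.

2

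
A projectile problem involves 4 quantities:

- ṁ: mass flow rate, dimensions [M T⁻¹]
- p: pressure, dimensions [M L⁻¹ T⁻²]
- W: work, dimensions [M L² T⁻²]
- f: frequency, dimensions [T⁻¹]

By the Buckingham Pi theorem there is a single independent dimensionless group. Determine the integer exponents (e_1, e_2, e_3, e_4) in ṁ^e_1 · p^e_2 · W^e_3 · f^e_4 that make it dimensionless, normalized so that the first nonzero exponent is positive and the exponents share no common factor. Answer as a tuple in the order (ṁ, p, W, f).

M: e_1·(1) + e_2·(1) + e_3·(1) + e_4·(0) = 0
L: e_1·(0) + e_2·(-1) + e_3·(2) + e_4·(0) = 0
T: e_1·(-1) + e_2·(-2) + e_3·(-2) + e_4·(-1) = 0
Solving this homogeneous linear system for the smallest-integer solution (first nonzero entry positive) gives (3, -2, -1, 3).

(3, -2, -1, 3)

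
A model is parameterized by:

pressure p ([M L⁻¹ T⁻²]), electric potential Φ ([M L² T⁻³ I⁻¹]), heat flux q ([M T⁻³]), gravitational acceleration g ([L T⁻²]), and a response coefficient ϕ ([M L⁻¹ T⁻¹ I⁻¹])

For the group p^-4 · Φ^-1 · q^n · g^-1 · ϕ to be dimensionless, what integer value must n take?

4

Balance the M exponent: (1)·n from q, plus −4·(1) − (1) − (0) + (1) = -4 from the rest, must sum to zero.
n − 4 = 0, so n = 4.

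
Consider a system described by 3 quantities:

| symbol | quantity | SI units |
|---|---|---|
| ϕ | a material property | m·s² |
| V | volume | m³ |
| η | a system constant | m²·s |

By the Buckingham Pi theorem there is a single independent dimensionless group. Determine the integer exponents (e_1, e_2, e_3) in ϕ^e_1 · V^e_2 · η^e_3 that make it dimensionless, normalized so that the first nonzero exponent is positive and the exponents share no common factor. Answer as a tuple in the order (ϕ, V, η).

L: e_1·(1) + e_2·(3) + e_3·(2) = 0
T: e_1·(2) + e_2·(0) + e_3·(1) = 0
Solving this homogeneous linear system for the smallest-integer solution (first nonzero entry positive) gives (1, 1, -2).

(1, 1, -2)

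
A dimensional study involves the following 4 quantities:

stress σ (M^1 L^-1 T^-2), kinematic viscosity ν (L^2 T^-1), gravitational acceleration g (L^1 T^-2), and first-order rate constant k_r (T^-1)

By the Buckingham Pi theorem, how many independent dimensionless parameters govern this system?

1

There are 4 variables and 3 base dimensions (M, L, T).
The dimension matrix has rank 3.
Independent dimensionless groups: 4 − 3 = 1.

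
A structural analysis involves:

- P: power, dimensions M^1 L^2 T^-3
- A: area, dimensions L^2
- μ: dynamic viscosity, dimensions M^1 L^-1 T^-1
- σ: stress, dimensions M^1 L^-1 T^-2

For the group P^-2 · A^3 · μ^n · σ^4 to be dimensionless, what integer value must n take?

-2

Balance the M exponent: (1)·n from μ, plus −2·(1) + 3·(0) + 4·(1) = 2 from the rest, must sum to zero.
n + 2 = 0, so n = -2.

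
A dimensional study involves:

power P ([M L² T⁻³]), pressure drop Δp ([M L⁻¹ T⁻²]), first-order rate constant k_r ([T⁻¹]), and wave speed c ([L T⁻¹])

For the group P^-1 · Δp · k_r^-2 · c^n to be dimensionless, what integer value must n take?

3

Balance the L exponent: (1)·n from c, plus −(2) + (-1) − 2·(0) = -3 from the rest, must sum to zero.
n − 3 = 0, so n = 3.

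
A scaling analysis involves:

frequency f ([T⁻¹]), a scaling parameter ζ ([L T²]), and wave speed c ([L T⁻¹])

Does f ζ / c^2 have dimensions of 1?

no

Sum the exponent of each base dimension across the product:
  L: [f]_L + [ζ]_L − 2·[c]_L = (0) + (1) − 2·(1) = -1
  T: [f]_T + [ζ]_T − 2·[c]_T = (-1) + (2) − 2·(-1) = 3
Net dimensions [L⁻¹ T³] ≠ [1] — not dimensionless.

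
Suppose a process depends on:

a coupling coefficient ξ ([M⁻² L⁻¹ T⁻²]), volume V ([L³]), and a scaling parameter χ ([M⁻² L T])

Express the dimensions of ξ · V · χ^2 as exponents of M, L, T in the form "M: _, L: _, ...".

M: -6, L: 4, T: 0

Collect each base-dimension exponent across the product:
  M: (-2) + (0) + 2·(-2) = -6
  L: (-1) + (3) + 2·(1) = 4
  T: (-2) + (0) + 2·(1) = 0
So the dimensions are [M⁻⁶ L⁴].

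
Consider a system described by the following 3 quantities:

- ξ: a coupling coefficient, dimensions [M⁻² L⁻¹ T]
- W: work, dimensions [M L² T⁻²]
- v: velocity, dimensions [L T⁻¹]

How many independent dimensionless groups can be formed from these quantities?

1

There are 3 variables and 3 base dimensions (M, L, T).
The dimension matrix has rank 2 (less than 3: the dimension vectors are linearly dependent).
Independent dimensionless groups: 3 − 2 = 1.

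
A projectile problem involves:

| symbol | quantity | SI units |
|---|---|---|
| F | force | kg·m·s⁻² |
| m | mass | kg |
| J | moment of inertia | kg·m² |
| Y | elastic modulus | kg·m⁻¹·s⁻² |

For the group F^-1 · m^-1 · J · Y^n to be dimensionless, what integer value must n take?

1

Balance the M exponent: (1)·n from Y, plus −(1) − (1) + (1) = -1 from the rest, must sum to zero.
n − 1 = 0, so n = 1.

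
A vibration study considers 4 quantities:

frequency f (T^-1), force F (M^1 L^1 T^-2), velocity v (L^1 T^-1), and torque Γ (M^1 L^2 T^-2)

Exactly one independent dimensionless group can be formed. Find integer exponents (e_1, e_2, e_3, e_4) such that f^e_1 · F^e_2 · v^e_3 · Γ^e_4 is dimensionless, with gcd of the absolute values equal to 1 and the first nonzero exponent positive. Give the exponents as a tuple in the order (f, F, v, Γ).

(1, -1, -1, 1)

M: e_1·(0) + e_2·(1) + e_3·(0) + e_4·(1) = 0
L: e_1·(0) + e_2·(1) + e_3·(1) + e_4·(2) = 0
T: e_1·(-1) + e_2·(-2) + e_3·(-1) + e_4·(-2) = 0
Solving this homogeneous linear system for the smallest-integer solution (first nonzero entry positive) gives (1, -1, -1, 1).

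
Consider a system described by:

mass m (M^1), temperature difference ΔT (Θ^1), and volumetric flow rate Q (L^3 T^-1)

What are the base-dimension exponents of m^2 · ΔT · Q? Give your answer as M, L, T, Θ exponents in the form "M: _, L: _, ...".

M: 2, L: 3, T: -1, Θ: 1

Collect each base-dimension exponent across the product:
  M: 2·(1) + (0) + (0) = 2
  L: 2·(0) + (0) + (3) = 3
  T: 2·(0) + (0) + (-1) = -1
  Θ: 2·(0) + (1) + (0) = 1
So the dimensions are [M² L³ T⁻¹ Θ].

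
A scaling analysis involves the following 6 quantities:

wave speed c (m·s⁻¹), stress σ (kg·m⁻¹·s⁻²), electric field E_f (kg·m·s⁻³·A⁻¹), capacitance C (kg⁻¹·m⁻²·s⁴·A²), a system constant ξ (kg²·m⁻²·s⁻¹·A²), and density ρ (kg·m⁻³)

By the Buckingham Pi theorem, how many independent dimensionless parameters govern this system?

2

There are 6 variables and 4 base dimensions (M, L, T, I).
The dimension matrix has rank 4.
Independent dimensionless groups: 6 − 4 = 2.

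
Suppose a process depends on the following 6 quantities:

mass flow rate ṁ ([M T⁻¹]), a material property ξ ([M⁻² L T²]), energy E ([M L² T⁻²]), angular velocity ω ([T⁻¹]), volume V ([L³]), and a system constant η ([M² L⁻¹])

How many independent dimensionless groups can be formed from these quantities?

There are 6 variables and 3 base dimensions (M, L, T).
The dimension matrix has rank 3.
Independent dimensionless groups: 6 − 3 = 3.

3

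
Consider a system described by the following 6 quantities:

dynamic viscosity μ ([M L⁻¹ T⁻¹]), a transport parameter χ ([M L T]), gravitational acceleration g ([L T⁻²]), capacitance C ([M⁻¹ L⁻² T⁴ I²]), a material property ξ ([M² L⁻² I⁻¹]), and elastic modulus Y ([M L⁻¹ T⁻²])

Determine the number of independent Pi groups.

2

There are 6 variables and 4 base dimensions (M, L, T, I).
The dimension matrix has rank 4.
Independent dimensionless groups: 6 − 4 = 2.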